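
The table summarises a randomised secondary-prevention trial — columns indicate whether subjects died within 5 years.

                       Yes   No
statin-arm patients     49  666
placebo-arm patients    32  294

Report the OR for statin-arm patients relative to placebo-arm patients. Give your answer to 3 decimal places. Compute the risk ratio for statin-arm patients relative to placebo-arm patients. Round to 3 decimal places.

odds, statin-arm patients = 49/666 = 0.0736
odds, placebo-arm patients = 32/294 = 0.1088
OR = 0.0736 / 0.1088 = 0.676
risk, statin-arm patients = 49/715 = 0.0685
risk, placebo-arm patients = 32/326 = 0.0982
RR = 0.0685 / 0.0982 = 0.698

OR = 0.676; RR = 0.698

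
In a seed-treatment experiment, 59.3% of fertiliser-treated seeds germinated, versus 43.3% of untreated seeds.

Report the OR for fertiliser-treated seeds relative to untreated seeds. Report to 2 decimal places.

1.91

odds, fertiliser-treated seeds = 0.5930/0.4070 = 1.4570
odds, untreated seeds = 0.4330/0.5670 = 0.7637
OR = 1.4570 / 0.7637 = 1.91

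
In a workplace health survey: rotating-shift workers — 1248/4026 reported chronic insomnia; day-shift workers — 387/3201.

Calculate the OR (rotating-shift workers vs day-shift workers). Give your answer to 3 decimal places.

odds, rotating-shift workers = 1248/2778 = 0.4492
odds, day-shift workers = 387/2814 = 0.1375
OR = 0.4492 / 0.1375 = 3.267

OR: 3.267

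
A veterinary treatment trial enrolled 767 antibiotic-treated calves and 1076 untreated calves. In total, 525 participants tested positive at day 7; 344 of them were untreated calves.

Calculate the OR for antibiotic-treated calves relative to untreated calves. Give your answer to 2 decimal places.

0.66

antibiotic-treated calves with the outcome: 525 − 344 = 181
antibiotic-treated calves without the outcome: 767 − 181 = 586
untreated calves without the outcome: 1076 − 344 = 732
OR = (181 × 732) / (586 × 344) = 132492/201584 ≈ 0.66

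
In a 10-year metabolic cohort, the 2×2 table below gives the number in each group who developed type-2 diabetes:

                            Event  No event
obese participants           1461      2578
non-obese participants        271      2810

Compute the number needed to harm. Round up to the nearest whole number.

NNH = 4

risk, obese participants = 1461/4039 = 0.361723
risk, non-obese participants = 271/3081 = 0.087958
absolute risk difference = 0.273765
1 / 0.273765 = 3.653 → round up → 4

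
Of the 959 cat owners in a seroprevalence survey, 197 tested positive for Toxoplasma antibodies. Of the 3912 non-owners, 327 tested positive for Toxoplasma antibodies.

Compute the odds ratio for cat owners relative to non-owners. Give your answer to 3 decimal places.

OR ≈ 2.834

odds, cat owners = 197/762 = 0.2585
odds, non-owners = 327/3585 = 0.0912
OR = 0.2585 / 0.0912 = 2.834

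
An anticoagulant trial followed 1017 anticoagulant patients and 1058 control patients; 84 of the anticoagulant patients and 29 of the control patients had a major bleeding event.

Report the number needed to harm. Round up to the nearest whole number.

NNH = 19

risk, anticoagulant patients = 84/1017 = 0.082596
risk, control patients = 29/1058 = 0.027410
absolute risk difference = 0.055186
1 / 0.055186 = 18.121 → round up → 19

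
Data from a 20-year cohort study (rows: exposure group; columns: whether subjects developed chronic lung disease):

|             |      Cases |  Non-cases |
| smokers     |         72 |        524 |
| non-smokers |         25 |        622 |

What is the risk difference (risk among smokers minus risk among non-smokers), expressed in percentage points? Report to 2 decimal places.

RD: 8.22

risk, smokers = 72/596 = 0.12081
risk, non-smokers = 25/647 = 0.03864
risk difference = 0.12081 − 0.03864 = 0.08217 → 8.22 percentage points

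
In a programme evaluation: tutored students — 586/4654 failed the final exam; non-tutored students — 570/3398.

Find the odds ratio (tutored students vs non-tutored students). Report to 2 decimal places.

0.71

odds, tutored students = 586/4068 = 0.1441
odds, non-tutored students = 570/2828 = 0.2016
OR = 0.1441 / 0.2016 = 0.71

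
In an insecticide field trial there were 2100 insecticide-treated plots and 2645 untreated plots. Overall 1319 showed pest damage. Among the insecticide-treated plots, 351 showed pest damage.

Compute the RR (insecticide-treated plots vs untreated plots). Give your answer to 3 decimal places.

0.457

insecticide-treated plots without the outcome: 2100 − 351 = 1749
untreated plots with the outcome: 1319 − 351 = 968
untreated plots without the outcome: 2645 − 968 = 1677
risk, insecticide-treated plots = 351/2100 = 0.1671
risk, untreated plots = 968/2645 = 0.3660
RR = 0.1671 / 0.3660 = 0.457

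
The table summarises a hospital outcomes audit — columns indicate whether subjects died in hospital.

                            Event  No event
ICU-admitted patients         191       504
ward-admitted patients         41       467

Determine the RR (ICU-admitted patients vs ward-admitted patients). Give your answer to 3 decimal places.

risk, ICU-admitted patients = 191/695 = 0.2748
risk, ward-admitted patients = 41/508 = 0.0807
RR = 0.2748 / 0.0807 = 3.405

3.405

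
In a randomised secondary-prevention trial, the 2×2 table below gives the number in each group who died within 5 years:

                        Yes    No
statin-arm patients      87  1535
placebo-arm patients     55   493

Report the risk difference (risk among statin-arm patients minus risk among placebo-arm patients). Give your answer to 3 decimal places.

-0.047

risk, statin-arm patients = 87/1622 = 0.0536
risk, placebo-arm patients = 55/548 = 0.1004
risk difference = 0.0536 − 0.1004 = -0.047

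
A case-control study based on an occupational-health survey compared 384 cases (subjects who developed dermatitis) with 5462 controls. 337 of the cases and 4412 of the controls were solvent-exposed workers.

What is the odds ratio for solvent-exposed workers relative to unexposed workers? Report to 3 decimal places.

OR = (337 × 1050) / (4412 × 47) = 353850/207364 ≈ 1.706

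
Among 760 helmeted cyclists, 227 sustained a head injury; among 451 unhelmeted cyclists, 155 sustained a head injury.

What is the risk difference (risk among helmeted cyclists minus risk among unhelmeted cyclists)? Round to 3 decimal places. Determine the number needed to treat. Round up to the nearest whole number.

risk, helmeted cyclists = 227/760 = 0.2987
risk, unhelmeted cyclists = 155/451 = 0.3437
risk difference = 0.2987 − 0.3437 = -0.045
absolute risk difference = 0.044996
1 / 0.044996 = 22.224 → round up → 23

RD = -0.045; NNT = 23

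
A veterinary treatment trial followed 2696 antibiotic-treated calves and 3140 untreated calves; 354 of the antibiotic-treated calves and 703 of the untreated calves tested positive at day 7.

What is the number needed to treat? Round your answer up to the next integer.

risk, antibiotic-treated calves = 354/2696 = 0.131306
risk, untreated calves = 703/3140 = 0.223885
absolute risk difference = 0.092580
1 / 0.092580 = 10.801 → round up → 11

NNT = 11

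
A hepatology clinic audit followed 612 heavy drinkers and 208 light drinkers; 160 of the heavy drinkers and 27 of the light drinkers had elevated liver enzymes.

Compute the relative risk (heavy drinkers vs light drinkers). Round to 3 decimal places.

2.014

risk, heavy drinkers = 160/612 = 0.2614
risk, light drinkers = 27/208 = 0.1298
RR = 0.2614 / 0.1298 = 2.014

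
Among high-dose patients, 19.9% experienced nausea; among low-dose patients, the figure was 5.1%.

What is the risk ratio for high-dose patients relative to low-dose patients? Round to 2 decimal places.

RR = 0.1990 / 0.0510 = 3.90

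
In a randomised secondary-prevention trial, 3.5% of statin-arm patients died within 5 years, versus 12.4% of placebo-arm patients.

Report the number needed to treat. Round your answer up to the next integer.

absolute risk difference = 0.089000
1 / 0.089000 = 11.236 → round up → 12

12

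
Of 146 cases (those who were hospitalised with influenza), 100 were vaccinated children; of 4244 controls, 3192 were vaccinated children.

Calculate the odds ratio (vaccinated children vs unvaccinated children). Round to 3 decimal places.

OR = (100 × 1052) / (3192 × 46) = 105200/146832 ≈ 0.716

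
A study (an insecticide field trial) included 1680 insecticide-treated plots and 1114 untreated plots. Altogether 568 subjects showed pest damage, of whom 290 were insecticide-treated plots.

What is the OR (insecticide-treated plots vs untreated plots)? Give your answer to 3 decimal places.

insecticide-treated plots without the outcome: 1680 − 290 = 1390
untreated plots with the outcome: 568 − 290 = 278
untreated plots without the outcome: 1114 − 278 = 836
OR = (290 × 836) / (1390 × 278) = 242440/386420 ≈ 0.627

0.627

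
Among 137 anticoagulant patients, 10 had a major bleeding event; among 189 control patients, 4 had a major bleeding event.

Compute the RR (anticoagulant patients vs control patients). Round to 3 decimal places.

RR: 3.449

risk, anticoagulant patients = 10/137 = 0.07299
risk, control patients = 4/189 = 0.02116
RR = 0.07299 / 0.02116 = 3.449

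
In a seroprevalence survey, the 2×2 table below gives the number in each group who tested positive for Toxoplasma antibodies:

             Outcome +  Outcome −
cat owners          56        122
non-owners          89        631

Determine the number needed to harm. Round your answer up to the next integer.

NNH: 6

risk, cat owners = 56/178 = 0.314607
risk, non-owners = 89/720 = 0.123611
absolute risk difference = 0.190996
1 / 0.190996 = 5.236 → round up → 6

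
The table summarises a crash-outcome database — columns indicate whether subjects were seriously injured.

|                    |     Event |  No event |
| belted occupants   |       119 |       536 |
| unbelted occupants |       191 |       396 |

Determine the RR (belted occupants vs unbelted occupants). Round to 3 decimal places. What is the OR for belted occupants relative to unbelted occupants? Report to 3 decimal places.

RR = 0.558; OR = 0.460

risk, belted occupants = 119/655 = 0.1817
risk, unbelted occupants = 191/587 = 0.3254
RR = 0.1817 / 0.3254 = 0.558
odds, belted occupants = 119/536 = 0.2220
odds, unbelted occupants = 191/396 = 0.4823
OR = 0.2220 / 0.4823 = 0.460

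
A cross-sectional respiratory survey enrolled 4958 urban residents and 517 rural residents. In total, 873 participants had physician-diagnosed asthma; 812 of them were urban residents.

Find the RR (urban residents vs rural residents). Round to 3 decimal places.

RR = 1.388

urban residents without the outcome: 4958 − 812 = 4146
rural residents with the outcome: 873 − 812 = 61
rural residents without the outcome: 517 − 61 = 456
risk, urban residents = 812/4958 = 0.1638
risk, rural residents = 61/517 = 0.1180
RR = 0.1638 / 0.1180 = 1.388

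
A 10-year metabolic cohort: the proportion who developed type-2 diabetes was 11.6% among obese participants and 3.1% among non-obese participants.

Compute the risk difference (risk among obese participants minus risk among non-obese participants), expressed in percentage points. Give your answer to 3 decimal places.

risk difference = 0.11600 − 0.03100 = 0.08500 → 8.500 percentage points

8.500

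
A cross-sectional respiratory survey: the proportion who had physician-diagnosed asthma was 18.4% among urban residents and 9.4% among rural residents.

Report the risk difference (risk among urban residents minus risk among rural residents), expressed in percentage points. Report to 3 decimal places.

9.000

risk difference = 0.1840 − 0.0940 = 0.0900 → 9.000 percentage points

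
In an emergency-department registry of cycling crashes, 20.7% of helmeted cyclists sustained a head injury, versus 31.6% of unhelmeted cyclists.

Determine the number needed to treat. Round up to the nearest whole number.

absolute risk difference = 0.109000
1 / 0.109000 = 9.174 → round up → 10

10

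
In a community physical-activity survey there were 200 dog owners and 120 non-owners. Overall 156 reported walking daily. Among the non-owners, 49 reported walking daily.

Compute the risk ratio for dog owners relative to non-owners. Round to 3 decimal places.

1.310

dog owners with the outcome: 156 − 49 = 107
dog owners without the outcome: 200 − 107 = 93
non-owners without the outcome: 120 − 49 = 71
risk, dog owners = 107/200 = 0.5350
risk, non-owners = 49/120 = 0.4083
RR = 0.5350 / 0.4083 = 1.310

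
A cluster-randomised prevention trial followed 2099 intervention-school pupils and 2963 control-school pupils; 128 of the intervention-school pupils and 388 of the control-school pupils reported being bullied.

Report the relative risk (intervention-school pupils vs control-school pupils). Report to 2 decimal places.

RR ≈ 0.47

risk, intervention-school pupils = 128/2099 = 0.0610
risk, control-school pupils = 388/2963 = 0.1309
RR = 0.0610 / 0.1309 = 0.47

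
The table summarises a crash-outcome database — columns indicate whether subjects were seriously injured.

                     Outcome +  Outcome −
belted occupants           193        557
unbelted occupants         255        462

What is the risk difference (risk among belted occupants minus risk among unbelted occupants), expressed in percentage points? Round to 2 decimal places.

-9.83

risk, belted occupants = 193/750 = 0.2573
risk, unbelted occupants = 255/717 = 0.3556
risk difference = 0.2573 − 0.3556 = -0.0983 → -9.83 percentage points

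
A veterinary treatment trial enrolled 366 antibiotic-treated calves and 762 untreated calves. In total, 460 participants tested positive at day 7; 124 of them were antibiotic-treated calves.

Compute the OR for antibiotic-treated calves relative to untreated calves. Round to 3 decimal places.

OR = 0.650

antibiotic-treated calves without the outcome: 366 − 124 = 242
untreated calves with the outcome: 460 − 124 = 336
untreated calves without the outcome: 762 − 336 = 426
OR = (124 × 426) / (242 × 336) = 52824/81312 ≈ 0.650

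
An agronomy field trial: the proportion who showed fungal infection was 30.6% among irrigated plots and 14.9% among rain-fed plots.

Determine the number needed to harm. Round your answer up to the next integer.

absolute risk difference = 0.157000
1 / 0.157000 = 6.369 → round up → 7

NNH ≈ 7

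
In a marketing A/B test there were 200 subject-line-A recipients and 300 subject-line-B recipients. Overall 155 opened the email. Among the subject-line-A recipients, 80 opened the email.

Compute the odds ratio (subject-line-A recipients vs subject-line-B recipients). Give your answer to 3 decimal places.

subject-line-A recipients without the outcome: 200 − 80 = 120
subject-line-B recipients with the outcome: 155 − 80 = 75
subject-line-B recipients without the outcome: 300 − 75 = 225
OR = (80 × 225) / (120 × 75) = 18000/9000 ≈ 2.000

OR ≈ 2.000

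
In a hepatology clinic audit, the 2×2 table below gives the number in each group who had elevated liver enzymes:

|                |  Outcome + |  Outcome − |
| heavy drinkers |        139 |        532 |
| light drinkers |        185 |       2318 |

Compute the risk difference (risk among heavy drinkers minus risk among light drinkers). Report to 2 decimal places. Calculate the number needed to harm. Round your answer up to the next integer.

RD = 0.13; NNH = 8

risk, heavy drinkers = 139/671 = 0.2072
risk, light drinkers = 185/2503 = 0.0739
risk difference = 0.2072 − 0.0739 = 0.13
absolute risk difference = 0.133242
1 / 0.133242 = 7.505 → round up → 8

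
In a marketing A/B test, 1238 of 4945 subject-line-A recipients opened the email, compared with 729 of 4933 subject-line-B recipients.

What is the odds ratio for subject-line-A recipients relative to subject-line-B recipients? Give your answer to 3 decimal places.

OR = (1238 × 4204) / (3707 × 729) = 5204552/2702403 ≈ 1.926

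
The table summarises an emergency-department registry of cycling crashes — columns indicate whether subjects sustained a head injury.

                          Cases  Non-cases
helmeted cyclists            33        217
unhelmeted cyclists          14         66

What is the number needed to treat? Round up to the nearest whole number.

risk, helmeted cyclists = 33/250 = 0.132000
risk, unhelmeted cyclists = 14/80 = 0.175000
absolute risk difference = 0.043000
1 / 0.043000 = 23.256 → round up → 24

NNT ≈ 24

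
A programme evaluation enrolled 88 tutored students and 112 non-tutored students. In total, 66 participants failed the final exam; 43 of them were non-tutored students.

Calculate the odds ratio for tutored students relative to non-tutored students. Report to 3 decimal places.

OR ≈ 0.568

tutored students with the outcome: 66 − 43 = 23
tutored students without the outcome: 88 − 23 = 65
non-tutored students without the outcome: 112 − 43 = 69
odds, tutored students = 23/65 = 0.3538
odds, non-tutored students = 43/69 = 0.6232
OR = 0.3538 / 0.6232 = 0.568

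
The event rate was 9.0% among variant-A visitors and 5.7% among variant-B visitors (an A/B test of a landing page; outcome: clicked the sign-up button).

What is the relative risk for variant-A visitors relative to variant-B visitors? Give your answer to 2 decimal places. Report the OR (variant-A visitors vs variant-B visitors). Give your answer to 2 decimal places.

RR = 1.58; OR = 1.64

RR = 0.0900 / 0.0570 = 1.58
odds, variant-A visitors = 0.0900/0.9100 = 0.0989
odds, variant-B visitors = 0.0570/0.9430 = 0.0604
OR = 0.0989 / 0.0604 = 1.64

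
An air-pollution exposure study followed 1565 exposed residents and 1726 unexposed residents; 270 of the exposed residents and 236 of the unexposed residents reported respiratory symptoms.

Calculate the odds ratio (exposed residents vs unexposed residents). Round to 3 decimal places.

OR = (270 × 1490) / (1295 × 236) = 402300/305620 ≈ 1.316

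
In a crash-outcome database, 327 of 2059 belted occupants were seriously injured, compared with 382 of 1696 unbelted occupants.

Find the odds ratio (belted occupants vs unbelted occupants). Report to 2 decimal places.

odds, belted occupants = 327/1732 = 0.1888
odds, unbelted occupants = 382/1314 = 0.2907
OR = 0.1888 / 0.2907 = 0.65

0.65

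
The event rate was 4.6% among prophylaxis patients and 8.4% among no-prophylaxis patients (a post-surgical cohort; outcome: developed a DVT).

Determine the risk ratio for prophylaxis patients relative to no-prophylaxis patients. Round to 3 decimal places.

RR = 0.04600 / 0.08400 = 0.548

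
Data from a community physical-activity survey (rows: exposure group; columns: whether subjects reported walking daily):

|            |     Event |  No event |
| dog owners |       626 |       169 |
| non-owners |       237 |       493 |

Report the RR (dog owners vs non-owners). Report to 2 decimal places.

RR ≈ 2.43

risk, dog owners = 626/795 = 0.7874
risk, non-owners = 237/730 = 0.3247
RR = 0.7874 / 0.3247 = 2.43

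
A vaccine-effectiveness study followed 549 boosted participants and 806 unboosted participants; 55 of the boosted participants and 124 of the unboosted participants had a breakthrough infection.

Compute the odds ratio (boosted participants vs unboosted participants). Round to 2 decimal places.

OR = (55 × 682) / (494 × 124) = 37510/61256 ≈ 0.61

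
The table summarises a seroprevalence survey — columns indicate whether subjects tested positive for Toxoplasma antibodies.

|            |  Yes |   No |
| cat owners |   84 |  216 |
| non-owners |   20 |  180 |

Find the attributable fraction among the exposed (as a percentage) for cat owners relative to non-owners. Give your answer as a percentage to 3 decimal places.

AR% ≈ 64.286%

risk, cat owners = 84/300 = 0.2800
risk, non-owners = 20/200 = 0.1000
AR% = (0.2800 − 0.1000) / 0.2800 = 0.6429 → 64.286%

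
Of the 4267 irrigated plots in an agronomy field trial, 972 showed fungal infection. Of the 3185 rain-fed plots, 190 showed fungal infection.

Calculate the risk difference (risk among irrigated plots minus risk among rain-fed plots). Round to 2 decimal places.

RD = 0.17

risk, irrigated plots = 972/4267 = 0.2278
risk, rain-fed plots = 190/3185 = 0.0597
risk difference = 0.2278 − 0.0597 = 0.17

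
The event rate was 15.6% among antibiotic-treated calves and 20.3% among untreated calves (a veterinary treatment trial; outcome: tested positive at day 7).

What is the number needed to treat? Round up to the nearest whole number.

22

absolute risk difference = 0.047000
1 / 0.047000 = 21.277 → round up → 22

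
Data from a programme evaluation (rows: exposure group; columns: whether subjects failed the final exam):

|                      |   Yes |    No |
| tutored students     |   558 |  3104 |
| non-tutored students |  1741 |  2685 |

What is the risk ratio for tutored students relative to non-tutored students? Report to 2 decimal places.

RR: 0.39

risk, tutored students = 558/3662 = 0.1524
risk, non-tutored students = 1741/4426 = 0.3934
RR = 0.1524 / 0.3934 = 0.39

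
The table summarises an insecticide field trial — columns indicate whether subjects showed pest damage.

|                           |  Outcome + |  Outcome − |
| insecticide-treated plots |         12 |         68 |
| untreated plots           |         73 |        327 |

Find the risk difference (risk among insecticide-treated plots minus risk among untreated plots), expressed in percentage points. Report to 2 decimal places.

risk, insecticide-treated plots = 12/80 = 0.1500
risk, untreated plots = 73/400 = 0.1825
risk difference = 0.1500 − 0.1825 = -0.0325 → -3.25 percentage points

RD: -3.25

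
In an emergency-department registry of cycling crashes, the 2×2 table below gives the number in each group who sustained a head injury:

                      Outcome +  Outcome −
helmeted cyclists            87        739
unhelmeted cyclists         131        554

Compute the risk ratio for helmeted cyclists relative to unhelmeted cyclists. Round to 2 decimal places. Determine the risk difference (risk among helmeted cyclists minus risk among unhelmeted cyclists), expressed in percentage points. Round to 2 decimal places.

risk, helmeted cyclists = 87/826 = 0.1053
risk, unhelmeted cyclists = 131/685 = 0.1912
RR = 0.1053 / 0.1912 = 0.55
risk difference = 0.1053 − 0.1912 = -0.0859 → -8.59 percentage points

RR = 0.55; RD = -8.59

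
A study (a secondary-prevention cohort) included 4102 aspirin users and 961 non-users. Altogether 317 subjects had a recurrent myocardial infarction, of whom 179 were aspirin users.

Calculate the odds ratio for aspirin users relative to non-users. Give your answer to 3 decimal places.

aspirin users without the outcome: 4102 − 179 = 3923
non-users with the outcome: 317 − 179 = 138
non-users without the outcome: 961 − 138 = 823
OR = (179 × 823) / (3923 × 138) = 147317/541374 ≈ 0.272

0.272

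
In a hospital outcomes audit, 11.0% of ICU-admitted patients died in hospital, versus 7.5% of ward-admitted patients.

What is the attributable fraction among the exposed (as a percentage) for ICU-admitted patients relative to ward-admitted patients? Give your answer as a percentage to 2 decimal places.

AR% = (0.1100 − 0.0750) / 0.1100 = 0.3182 → 31.82%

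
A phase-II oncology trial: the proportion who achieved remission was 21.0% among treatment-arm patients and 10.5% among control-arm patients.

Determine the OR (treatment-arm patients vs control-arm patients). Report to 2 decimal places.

odds, treatment-arm patients = 0.2100/0.7900 = 0.2658
odds, control-arm patients = 0.1050/0.8950 = 0.1173
OR = 0.2658 / 0.1173 = 2.27

2.27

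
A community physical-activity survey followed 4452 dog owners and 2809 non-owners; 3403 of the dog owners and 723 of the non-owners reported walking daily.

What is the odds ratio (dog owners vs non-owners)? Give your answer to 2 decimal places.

odds, dog owners = 3403/1049 = 3.2440
odds, non-owners = 723/2086 = 0.3466
OR = 3.2440 / 0.3466 = 9.36

OR = 9.36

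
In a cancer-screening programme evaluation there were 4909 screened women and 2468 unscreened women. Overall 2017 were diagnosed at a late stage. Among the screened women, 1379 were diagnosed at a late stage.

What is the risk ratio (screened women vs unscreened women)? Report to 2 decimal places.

RR: 1.09

screened women without the outcome: 4909 − 1379 = 3530
unscreened women with the outcome: 2017 − 1379 = 638
unscreened women without the outcome: 2468 − 638 = 1830
risk, screened women = 1379/4909 = 0.2809
risk, unscreened women = 638/2468 = 0.2585
RR = 0.2809 / 0.2585 = 1.09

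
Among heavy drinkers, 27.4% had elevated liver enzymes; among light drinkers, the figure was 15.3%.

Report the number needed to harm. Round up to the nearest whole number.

9

absolute risk difference = 0.121000
1 / 0.121000 = 8.264 → round up → 9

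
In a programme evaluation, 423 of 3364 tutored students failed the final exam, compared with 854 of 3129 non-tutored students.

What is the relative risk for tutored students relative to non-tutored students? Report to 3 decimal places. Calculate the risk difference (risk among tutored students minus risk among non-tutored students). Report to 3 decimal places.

RR = 0.461; RD = -0.147

risk, tutored students = 423/3364 = 0.1257
risk, non-tutored students = 854/3129 = 0.2729
RR = 0.1257 / 0.2729 = 0.461
risk difference = 0.1257 − 0.2729 = -0.147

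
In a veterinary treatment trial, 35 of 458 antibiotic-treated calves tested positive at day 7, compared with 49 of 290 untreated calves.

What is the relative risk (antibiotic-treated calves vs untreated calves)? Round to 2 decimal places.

risk, antibiotic-treated calves = 35/458 = 0.0764
risk, untreated calves = 49/290 = 0.1690
RR = 0.0764 / 0.1690 = 0.45

0.45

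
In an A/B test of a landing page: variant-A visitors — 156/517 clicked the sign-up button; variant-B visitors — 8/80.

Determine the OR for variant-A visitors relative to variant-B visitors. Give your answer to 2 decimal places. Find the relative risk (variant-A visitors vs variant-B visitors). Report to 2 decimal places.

odds, variant-A visitors = 156/361 = 0.4321
odds, variant-B visitors = 8/72 = 0.1111
OR = 0.4321 / 0.1111 = 3.89
risk, variant-A visitors = 156/517 = 0.3017
risk, variant-B visitors = 8/80 = 0.1000
RR = 0.3017 / 0.1000 = 3.02

OR = 3.89; RR = 3.02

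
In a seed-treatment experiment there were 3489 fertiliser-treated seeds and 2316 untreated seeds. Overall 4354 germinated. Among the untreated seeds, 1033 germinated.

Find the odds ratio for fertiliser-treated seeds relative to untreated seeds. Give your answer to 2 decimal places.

fertiliser-treated seeds with the outcome: 4354 − 1033 = 3321
fertiliser-treated seeds without the outcome: 3489 − 3321 = 168
untreated seeds without the outcome: 2316 − 1033 = 1283
OR = (3321 × 1283) / (168 × 1033) = 4260843/173544 ≈ 24.55

24.55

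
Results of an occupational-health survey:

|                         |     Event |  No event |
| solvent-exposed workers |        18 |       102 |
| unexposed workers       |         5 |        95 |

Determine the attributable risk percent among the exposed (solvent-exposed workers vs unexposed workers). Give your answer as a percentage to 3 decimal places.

risk, solvent-exposed workers = 18/120 = 0.1500
risk, unexposed workers = 5/100 = 0.0500
AR% = (0.1500 − 0.0500) / 0.1500 = 0.6667 → 66.667%

AR% ≈ 66.667%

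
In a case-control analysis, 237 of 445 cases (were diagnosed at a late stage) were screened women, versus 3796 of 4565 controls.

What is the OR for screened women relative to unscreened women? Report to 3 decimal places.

odds, screened women = 237/3796 = 0.0624
odds, unscreened women = 208/769 = 0.2705
OR = 0.0624 / 0.2705 = 0.231

OR ≈ 0.231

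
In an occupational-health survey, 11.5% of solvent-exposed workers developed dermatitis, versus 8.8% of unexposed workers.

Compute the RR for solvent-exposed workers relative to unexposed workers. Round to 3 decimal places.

RR = 0.1150 / 0.0880 = 1.307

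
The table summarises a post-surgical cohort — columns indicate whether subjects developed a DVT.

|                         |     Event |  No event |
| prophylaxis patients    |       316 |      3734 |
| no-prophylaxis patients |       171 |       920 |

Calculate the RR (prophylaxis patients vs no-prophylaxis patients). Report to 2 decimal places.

risk, prophylaxis patients = 316/4050 = 0.0780
risk, no-prophylaxis patients = 171/1091 = 0.1567
RR = 0.0780 / 0.1567 = 0.50

0.50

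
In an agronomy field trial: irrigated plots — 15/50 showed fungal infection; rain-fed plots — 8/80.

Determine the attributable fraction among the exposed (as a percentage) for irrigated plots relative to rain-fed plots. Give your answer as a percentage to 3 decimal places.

AR% = 66.667%

risk, irrigated plots = 15/50 = 0.3000
risk, rain-fed plots = 8/80 = 0.1000
AR% = (0.3000 − 0.1000) / 0.3000 = 0.6667 → 66.667%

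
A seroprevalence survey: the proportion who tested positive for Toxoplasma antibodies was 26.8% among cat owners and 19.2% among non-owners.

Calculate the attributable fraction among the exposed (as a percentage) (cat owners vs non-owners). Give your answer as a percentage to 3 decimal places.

AR% = (0.2680 − 0.1920) / 0.2680 = 0.2836 → 28.358%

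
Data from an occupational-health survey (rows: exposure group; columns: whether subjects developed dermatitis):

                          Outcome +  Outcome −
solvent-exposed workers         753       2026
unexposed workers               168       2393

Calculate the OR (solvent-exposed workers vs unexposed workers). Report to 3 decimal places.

OR = (753 × 2393) / (2026 × 168) = 1801929/340368 ≈ 5.294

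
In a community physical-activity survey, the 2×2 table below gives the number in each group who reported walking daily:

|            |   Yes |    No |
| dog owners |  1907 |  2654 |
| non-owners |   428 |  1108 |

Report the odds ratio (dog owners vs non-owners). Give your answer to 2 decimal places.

1.86

odds, dog owners = 1907/2654 = 0.7185
odds, non-owners = 428/1108 = 0.3863
OR = 0.7185 / 0.3863 = 1.86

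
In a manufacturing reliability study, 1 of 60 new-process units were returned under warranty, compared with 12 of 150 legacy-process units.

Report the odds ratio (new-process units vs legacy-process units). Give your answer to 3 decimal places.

OR = (1 × 138) / (59 × 12) = 138/708 ≈ 0.195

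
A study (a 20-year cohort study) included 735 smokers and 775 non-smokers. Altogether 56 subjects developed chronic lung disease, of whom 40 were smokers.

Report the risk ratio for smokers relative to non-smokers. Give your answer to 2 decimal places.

smokers without the outcome: 735 − 40 = 695
non-smokers with the outcome: 56 − 40 = 16
non-smokers without the outcome: 775 − 16 = 759
risk, smokers = 40/735 = 0.05442
risk, non-smokers = 16/775 = 0.02065
RR = 0.05442 / 0.02065 = 2.64

RR: 2.64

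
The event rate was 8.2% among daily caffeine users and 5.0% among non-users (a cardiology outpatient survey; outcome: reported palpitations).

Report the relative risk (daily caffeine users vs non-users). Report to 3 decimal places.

RR = 0.0820 / 0.0500 = 1.640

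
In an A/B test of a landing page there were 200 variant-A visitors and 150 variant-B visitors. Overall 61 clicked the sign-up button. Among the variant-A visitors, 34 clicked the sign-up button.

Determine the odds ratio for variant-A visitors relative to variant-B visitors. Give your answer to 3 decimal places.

OR: 0.933

variant-A visitors without the outcome: 200 − 34 = 166
variant-B visitors with the outcome: 61 − 34 = 27
variant-B visitors without the outcome: 150 − 27 = 123
odds, variant-A visitors = 34/166 = 0.2048
odds, variant-B visitors = 27/123 = 0.2195
OR = 0.2048 / 0.2195 = 0.933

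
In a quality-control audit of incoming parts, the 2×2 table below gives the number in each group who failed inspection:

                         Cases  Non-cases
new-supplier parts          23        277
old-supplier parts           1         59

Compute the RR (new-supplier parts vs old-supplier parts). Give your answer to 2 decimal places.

RR ≈ 4.60

risk, new-supplier parts = 23/300 = 0.07667
risk, old-supplier parts = 1/60 = 0.01667
RR = 0.07667 / 0.01667 = 4.60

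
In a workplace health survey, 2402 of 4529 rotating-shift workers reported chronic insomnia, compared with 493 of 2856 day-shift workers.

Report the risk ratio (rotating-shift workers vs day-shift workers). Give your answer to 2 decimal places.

RR = 3.07

risk, rotating-shift workers = 2402/4529 = 0.5304
risk, day-shift workers = 493/2856 = 0.1726
RR = 0.5304 / 0.1726 = 3.07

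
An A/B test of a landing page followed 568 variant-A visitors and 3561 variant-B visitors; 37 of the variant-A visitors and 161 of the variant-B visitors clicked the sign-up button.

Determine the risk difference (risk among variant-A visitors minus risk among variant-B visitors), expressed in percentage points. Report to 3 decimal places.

1.993

risk, variant-A visitors = 37/568 = 0.06514
risk, variant-B visitors = 161/3561 = 0.04521
risk difference = 0.06514 − 0.04521 = 0.01993 → 1.993 percentage points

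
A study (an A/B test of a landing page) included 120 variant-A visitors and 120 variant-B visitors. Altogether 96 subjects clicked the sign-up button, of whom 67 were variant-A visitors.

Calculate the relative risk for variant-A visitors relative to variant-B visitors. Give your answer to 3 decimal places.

variant-A visitors without the outcome: 120 − 67 = 53
variant-B visitors with the outcome: 96 − 67 = 29
variant-B visitors without the outcome: 120 − 29 = 91
risk, variant-A visitors = 67/120 = 0.5583
risk, variant-B visitors = 29/120 = 0.2417
RR = 0.5583 / 0.2417 = 2.310

RR = 2.310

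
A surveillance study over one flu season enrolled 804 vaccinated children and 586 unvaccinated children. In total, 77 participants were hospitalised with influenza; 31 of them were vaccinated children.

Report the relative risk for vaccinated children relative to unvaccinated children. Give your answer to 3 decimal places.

vaccinated children without the outcome: 804 − 31 = 773
unvaccinated children with the outcome: 77 − 31 = 46
unvaccinated children without the outcome: 586 − 46 = 540
risk, vaccinated children = 31/804 = 0.03856
risk, unvaccinated children = 46/586 = 0.07850
RR = 0.03856 / 0.07850 = 0.491

RR: 0.491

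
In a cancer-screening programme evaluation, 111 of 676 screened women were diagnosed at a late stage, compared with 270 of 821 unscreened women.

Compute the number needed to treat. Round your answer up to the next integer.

NNT = 7

risk, screened women = 111/676 = 0.164201
risk, unscreened women = 270/821 = 0.328867
absolute risk difference = 0.164666
1 / 0.164666 = 6.073 → round up → 7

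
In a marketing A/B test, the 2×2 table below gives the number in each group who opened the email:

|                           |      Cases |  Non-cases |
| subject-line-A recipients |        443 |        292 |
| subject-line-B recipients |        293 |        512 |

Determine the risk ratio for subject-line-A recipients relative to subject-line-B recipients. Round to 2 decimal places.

risk, subject-line-A recipients = 443/735 = 0.6027
risk, subject-line-B recipients = 293/805 = 0.3640
RR = 0.6027 / 0.3640 = 1.66

RR ≈ 1.66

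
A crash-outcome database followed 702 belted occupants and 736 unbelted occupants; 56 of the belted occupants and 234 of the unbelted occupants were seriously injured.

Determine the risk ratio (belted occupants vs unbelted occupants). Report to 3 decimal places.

risk, belted occupants = 56/702 = 0.0798
risk, unbelted occupants = 234/736 = 0.3179
RR = 0.0798 / 0.3179 = 0.251

RR: 0.251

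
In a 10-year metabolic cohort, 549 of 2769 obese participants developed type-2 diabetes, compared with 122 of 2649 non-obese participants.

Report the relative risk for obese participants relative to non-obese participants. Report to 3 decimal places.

risk, obese participants = 549/2769 = 0.19827
risk, non-obese participants = 122/2649 = 0.04606
RR = 0.19827 / 0.04606 = 4.305

RR = 4.305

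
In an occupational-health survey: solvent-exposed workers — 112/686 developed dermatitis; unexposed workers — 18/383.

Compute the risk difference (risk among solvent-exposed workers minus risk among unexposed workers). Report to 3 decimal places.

RD: 0.116

risk, solvent-exposed workers = 112/686 = 0.16327
risk, unexposed workers = 18/383 = 0.04700
risk difference = 0.16327 − 0.04700 = 0.116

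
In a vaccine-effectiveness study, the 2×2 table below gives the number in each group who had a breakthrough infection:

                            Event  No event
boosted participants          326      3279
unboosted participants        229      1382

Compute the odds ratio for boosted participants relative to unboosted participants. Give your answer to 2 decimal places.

odds, boosted participants = 326/3279 = 0.0994
odds, unboosted participants = 229/1382 = 0.1657
OR = 0.0994 / 0.1657 = 0.60

OR ≈ 0.60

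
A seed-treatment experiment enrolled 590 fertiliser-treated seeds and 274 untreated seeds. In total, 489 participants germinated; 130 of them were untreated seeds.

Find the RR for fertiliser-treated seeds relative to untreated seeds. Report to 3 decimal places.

1.282

fertiliser-treated seeds with the outcome: 489 − 130 = 359
fertiliser-treated seeds without the outcome: 590 − 359 = 231
untreated seeds without the outcome: 274 − 130 = 144
risk, fertiliser-treated seeds = 359/590 = 0.6085
risk, untreated seeds = 130/274 = 0.4745
RR = 0.6085 / 0.4745 = 1.282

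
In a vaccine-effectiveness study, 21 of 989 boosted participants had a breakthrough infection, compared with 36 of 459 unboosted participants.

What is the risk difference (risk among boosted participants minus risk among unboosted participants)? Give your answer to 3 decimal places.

risk, boosted participants = 21/989 = 0.02123
risk, unboosted participants = 36/459 = 0.07843
risk difference = 0.02123 − 0.07843 = -0.057

-0.057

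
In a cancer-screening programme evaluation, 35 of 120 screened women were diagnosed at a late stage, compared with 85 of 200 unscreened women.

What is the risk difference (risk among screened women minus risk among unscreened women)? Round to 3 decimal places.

RD ≈ -0.133

risk, screened women = 35/120 = 0.2917
risk, unscreened women = 85/200 = 0.4250
risk difference = 0.2917 − 0.4250 = -0.133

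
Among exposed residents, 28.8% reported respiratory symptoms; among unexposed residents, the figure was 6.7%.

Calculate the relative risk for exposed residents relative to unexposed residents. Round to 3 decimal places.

RR = 0.2880 / 0.0670 = 4.299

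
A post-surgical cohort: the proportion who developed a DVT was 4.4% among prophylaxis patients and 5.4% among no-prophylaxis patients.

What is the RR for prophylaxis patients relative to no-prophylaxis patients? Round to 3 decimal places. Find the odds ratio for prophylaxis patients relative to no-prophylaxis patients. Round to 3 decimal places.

RR = 0.04400 / 0.05400 = 0.815
odds, prophylaxis patients = 0.04400/0.95600 = 0.04603
odds, no-prophylaxis patients = 0.05400/0.94600 = 0.05708
OR = 0.04603 / 0.05708 = 0.806

RR = 0.815; OR = 0.806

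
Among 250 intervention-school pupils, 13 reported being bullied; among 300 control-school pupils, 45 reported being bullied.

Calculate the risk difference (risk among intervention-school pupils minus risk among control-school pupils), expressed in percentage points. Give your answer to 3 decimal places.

risk, intervention-school pupils = 13/250 = 0.0520
risk, control-school pupils = 45/300 = 0.1500
risk difference = 0.0520 − 0.1500 = -0.0980 → -9.800 percentage points

RD ≈ -9.800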